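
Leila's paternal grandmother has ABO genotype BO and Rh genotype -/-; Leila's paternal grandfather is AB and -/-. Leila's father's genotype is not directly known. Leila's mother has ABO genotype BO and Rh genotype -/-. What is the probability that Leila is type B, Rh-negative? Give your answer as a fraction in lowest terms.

Leila's father's ABO genotype from BO × AB: 1/4 AB, 1/4 AO, 1/4 BB, 1/4 BO.
Crossing each possibility with the mother BO and summing P(type B): 1/4·1/2 + 1/4·1/4 + 1/4·1 + 1/4·3/4 = 5/8.
Similarly for Rh via the father's Rh distribution: P(Rh-) = 1.
Independent loci: 5/8 × 1 = 5/8.

5/8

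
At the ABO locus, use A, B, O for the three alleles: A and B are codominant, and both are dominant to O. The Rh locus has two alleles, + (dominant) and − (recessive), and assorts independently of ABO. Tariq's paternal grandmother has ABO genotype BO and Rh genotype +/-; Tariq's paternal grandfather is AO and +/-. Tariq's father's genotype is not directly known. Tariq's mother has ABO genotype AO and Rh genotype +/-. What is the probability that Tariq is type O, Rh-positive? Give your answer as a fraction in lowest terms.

3/16

Tariq's father's ABO genotype from BO × AO: 1/4 AB, 1/4 AO, 1/4 BO, 1/4 OO.
Crossing each possibility with the mother AO and summing P(type O): 1/4·0 + 1/4·1/4 + 1/4·1/4 + 1/4·1/2 = 1/4.
Similarly for Rh via the father's Rh distribution: P(Rh+) = 3/4.
Independent loci: 1/4 × 3/4 = 3/16.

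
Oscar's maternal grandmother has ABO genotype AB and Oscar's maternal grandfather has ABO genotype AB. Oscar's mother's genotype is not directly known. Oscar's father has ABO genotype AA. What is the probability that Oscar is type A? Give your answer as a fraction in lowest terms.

Oscar's mother's ABO genotype from AB × AB: 1/4 AA, 1/2 AB, 1/4 BB.
Crossing each possibility with the father AA and summing P(type A): 1/4·1 + 1/2·1/2 + 1/4·0 = 1/2.

1/2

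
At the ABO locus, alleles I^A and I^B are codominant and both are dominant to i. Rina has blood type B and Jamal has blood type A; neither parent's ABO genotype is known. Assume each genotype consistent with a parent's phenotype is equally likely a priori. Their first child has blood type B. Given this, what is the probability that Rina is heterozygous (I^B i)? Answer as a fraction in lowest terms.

Possible genotypes: Rina ∈ {I^B I^B, I^B i}; Jamal ∈ {I^A I^A, I^A i}.
Weight each parental genotype pair by prior × P(type-B child):
  I^B I^B × I^A i: posterior weight 2/3.
  I^B i × I^A i: posterior weight 1/3.
Sum the posterior weight over pairs where Rina is I^B i: 1/3.

1/3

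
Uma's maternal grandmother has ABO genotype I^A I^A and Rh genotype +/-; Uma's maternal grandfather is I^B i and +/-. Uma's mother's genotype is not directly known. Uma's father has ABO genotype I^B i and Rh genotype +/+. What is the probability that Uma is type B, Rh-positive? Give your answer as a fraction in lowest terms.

3/8

Uma's mother's ABO genotype from I^A I^A × I^B i: 1/2 I^A I^B, 1/2 I^A i.
Crossing each possibility with the father I^B i and summing P(type B): 1/2·1/2 + 1/2·1/4 = 3/8.
Similarly for Rh via the mother's Rh distribution: P(Rh+) = 1.
Independent loci: 3/8 × 1 = 3/8.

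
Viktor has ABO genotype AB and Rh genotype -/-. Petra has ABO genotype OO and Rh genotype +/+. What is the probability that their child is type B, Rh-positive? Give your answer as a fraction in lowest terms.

ABO cross AB × OO → offspring phenotypes: 1/2 A, 1/2 B.
Rh cross -/- × +/+ → 1 Rh+.
Independent loci: P(type B, Rh-positive) = 1/2 × 1 = 1/2.

1/2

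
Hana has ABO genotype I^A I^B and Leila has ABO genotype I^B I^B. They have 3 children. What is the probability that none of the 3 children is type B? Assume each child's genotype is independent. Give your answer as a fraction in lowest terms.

ABO cross I^A I^B × I^B I^B → 1/2 B, 1/2 AB.
So P(type B) = 1/2 per child.
P(not type B) = 1/2 for one child; (1/2)^3 = 1/8.

1/8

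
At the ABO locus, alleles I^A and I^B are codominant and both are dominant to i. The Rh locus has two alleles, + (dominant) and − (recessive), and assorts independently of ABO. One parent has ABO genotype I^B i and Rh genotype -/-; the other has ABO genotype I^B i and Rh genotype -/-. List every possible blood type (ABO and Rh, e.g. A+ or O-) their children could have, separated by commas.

Gametes from I^B i × I^B i give offspring ABO genotypes I^B I^B, I^B i, i i, i.e. phenotypes O, B.
Rh cross -/- × -/- → phenotypes Rh-.
Combining independently: O-, B-.

O-, B-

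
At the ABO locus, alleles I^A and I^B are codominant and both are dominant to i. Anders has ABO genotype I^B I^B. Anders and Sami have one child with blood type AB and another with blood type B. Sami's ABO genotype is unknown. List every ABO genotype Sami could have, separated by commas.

For each candidate genotype of Sami, check whether crossing it with I^B I^B can produce every observed child phenotype.
  I^A I^A → possible child types {AB} ✗
  I^A I^B → possible child types {B, AB} ✓
  I^A i → possible child types {B, AB} ✓
  I^B I^B → possible child types {B} ✗
  I^B i → possible child types {B} ✗
  i i → possible child types {B} ✗

I^A I^B, I^A i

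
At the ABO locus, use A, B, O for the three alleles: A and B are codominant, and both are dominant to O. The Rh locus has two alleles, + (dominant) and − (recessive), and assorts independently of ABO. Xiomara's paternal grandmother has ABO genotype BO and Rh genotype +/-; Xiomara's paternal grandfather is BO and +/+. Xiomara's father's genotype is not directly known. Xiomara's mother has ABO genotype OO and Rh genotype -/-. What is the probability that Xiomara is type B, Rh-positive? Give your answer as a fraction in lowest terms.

Xiomara's father's ABO genotype from BO × BO: 1/4 BB, 1/2 BO, 1/4 OO.
Crossing each possibility with the mother OO and summing P(type B): 1/4·1 + 1/2·1/2 + 1/4·0 = 1/2.
Similarly for Rh via the father's Rh distribution: P(Rh+) = 3/4.
Independent loci: 1/2 × 3/4 = 3/8.

3/8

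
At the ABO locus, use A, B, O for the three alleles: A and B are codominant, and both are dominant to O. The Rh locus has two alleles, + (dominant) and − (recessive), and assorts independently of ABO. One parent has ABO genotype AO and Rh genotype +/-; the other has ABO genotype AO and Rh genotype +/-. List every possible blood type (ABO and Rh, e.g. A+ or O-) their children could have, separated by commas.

O+, O-, A+, A-

Gametes from AO × AO give offspring ABO genotypes AA, AO, OO, i.e. phenotypes O, A.
Rh cross +/- × +/- → phenotypes Rh+, Rh-.
Combining independently: O+, O-, A+, A-.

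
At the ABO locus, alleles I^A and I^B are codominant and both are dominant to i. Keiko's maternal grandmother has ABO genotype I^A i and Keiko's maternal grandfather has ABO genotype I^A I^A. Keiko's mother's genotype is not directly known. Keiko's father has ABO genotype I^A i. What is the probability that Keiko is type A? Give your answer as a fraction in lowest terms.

7/8

Keiko's mother's ABO genotype from I^A i × I^A I^A: 1/2 I^A I^A, 1/2 I^A i.
Crossing each possibility with the father I^A i and summing P(type A): 1/2·1 + 1/2·3/4 = 7/8.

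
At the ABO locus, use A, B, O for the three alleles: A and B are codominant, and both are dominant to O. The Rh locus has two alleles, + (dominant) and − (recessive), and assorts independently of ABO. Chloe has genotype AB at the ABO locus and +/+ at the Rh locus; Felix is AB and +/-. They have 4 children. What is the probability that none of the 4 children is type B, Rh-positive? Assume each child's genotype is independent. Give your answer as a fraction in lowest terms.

81/256

ABO cross AB × AB → 1/4 A, 1/4 B, 1/2 AB.
Rh cross +/+ × +/- → 1 Rh+; so P(type B, Rh-positive) = 1/4 × 1 = 1/4 per child.
P(not type B, Rh-positive) = 3/4 for one child; (3/4)^4 = 81/256.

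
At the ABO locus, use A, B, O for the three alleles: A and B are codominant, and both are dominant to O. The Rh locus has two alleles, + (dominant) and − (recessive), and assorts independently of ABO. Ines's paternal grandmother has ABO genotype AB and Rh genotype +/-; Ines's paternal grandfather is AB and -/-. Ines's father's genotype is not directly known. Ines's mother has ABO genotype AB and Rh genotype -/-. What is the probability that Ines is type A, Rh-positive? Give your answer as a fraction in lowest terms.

1/16

Ines's father's ABO genotype from AB × AB: 1/4 AA, 1/2 AB, 1/4 BB.
Crossing each possibility with the mother AB and summing P(type A): 1/4·1/2 + 1/2·1/4 + 1/4·0 = 1/4.
Similarly for Rh via the father's Rh distribution: P(Rh+) = 1/4.
Independent loci: 1/4 × 1/4 = 1/16.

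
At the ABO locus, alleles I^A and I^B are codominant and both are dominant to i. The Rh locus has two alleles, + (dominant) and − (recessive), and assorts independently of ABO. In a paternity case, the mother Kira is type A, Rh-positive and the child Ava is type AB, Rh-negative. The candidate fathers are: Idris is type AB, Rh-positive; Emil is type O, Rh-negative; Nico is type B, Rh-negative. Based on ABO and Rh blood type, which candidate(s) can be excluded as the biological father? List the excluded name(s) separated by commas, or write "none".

Emil

A candidate is excluded only if no genotype consistent with his phenotype could produce a type AB, Rh-negative child with a type A, Rh-positive mother.
Emil (type O, Rh-): no genotype consistent with that phenotype can produce a type-AB Rh- child with a type-A mother.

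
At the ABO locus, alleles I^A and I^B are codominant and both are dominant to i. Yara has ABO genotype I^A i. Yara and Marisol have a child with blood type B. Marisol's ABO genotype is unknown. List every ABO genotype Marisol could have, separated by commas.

I^A I^B, I^B I^B, I^B i

For each candidate genotype of Marisol, check whether crossing it with I^A i can produce every observed child phenotype.
  I^A I^A → possible child types {A} ✗
  I^A I^B → possible child types {A, B, AB} ✓
  I^A i → possible child types {O, A} ✗
  I^B I^B → possible child types {B, AB} ✓
  I^B i → possible child types {O, A, B, AB} ✓
  i i → possible child types {O, A} ✗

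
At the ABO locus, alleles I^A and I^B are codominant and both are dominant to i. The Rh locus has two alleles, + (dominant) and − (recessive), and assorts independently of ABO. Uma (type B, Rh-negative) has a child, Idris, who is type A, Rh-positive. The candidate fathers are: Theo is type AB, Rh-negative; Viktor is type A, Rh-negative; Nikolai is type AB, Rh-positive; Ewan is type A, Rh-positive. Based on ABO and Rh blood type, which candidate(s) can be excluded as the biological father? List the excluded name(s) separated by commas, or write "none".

A candidate is excluded only if no genotype consistent with his phenotype could produce a type A, Rh-positive child with a type B, Rh-negative mother.
Theo (type AB, Rh-): no genotype consistent with that phenotype can produce a type-A Rh+ child with a type-B mother.
Viktor (type A, Rh-): no genotype consistent with that phenotype can produce a type-A Rh+ child with a type-B mother.

Theo, Viktor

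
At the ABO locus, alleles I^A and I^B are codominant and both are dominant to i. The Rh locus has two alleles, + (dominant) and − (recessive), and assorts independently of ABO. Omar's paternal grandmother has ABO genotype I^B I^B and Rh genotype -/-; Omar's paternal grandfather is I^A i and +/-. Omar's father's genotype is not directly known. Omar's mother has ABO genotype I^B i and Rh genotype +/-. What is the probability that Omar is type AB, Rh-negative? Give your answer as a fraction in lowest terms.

Omar's father's ABO genotype from I^B I^B × I^A i: 1/2 I^A I^B, 1/2 I^B i.
Crossing each possibility with the mother I^B i and summing P(type AB): 1/2·1/4 + 1/2·0 = 1/8.
Similarly for Rh via the father's Rh distribution: P(Rh-) = 3/8.
Independent loci: 1/8 × 3/8 = 3/64.

3/64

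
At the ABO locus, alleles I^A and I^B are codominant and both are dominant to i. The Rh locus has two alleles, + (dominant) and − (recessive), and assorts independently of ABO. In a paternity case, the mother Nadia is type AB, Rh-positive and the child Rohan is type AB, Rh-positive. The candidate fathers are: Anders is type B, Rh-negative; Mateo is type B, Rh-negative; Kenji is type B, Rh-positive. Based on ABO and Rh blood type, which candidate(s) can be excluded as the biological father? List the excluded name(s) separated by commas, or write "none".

none

A candidate is excluded only if no genotype consistent with his phenotype could produce a type AB, Rh-positive child with a type AB, Rh-positive mother.
Every candidate has at least one consistent genotype combination, so none can be excluded.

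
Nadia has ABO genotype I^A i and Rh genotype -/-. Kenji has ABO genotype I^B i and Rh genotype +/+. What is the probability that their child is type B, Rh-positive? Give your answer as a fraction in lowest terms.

1/4

ABO cross I^A i × I^B i → offspring phenotypes: 1/4 O, 1/4 A, 1/4 B, 1/4 AB.
Rh cross -/- × +/+ → 1 Rh+.
Independent loci: P(type B, Rh-positive) = 1/4 × 1 = 1/4.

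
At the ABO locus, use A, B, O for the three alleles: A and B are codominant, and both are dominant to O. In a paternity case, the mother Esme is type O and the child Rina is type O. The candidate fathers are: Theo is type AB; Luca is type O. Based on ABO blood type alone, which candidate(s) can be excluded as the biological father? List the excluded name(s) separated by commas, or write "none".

A candidate is excluded only if no genotype consistent with his phenotype could produce a type O child with a type O mother.
Theo (type AB): no genotype consistent with that phenotype can produce a type-O child with a type-O mother.

Theo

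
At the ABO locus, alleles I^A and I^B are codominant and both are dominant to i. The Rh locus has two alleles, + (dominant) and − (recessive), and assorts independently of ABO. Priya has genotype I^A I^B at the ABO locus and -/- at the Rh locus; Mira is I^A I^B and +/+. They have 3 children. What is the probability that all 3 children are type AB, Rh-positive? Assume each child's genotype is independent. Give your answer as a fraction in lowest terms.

ABO cross I^A I^B × I^A I^B → 1/4 A, 1/4 B, 1/2 AB.
Rh cross -/- × +/+ → 1 Rh+; so P(type AB, Rh-positive) = 1/2 × 1 = 1/2 per child.
All 3 independent: (1/2)^3 = 1/8.

1/8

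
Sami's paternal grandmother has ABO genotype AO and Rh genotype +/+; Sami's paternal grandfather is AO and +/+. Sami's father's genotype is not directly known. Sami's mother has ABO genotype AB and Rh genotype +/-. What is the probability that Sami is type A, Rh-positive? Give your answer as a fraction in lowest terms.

Sami's father's ABO genotype from AO × AO: 1/4 AA, 1/2 AO, 1/4 OO.
Crossing each possibility with the mother AB and summing P(type A): 1/4·1/2 + 1/2·1/2 + 1/4·1/2 = 1/2.
Similarly for Rh via the father's Rh distribution: P(Rh+) = 1.
Independent loci: 1/2 × 1 = 1/2.

1/2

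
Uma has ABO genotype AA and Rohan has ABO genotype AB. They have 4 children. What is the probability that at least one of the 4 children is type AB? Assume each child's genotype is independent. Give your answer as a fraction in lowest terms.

ABO cross AA × AB → 1/2 A, 1/2 AB.
So P(type AB) = 1/2 per child.
P(none) = (1/2)^4 = 1/16; P(at least one) = 1 − 1/16 = 15/16.

15/16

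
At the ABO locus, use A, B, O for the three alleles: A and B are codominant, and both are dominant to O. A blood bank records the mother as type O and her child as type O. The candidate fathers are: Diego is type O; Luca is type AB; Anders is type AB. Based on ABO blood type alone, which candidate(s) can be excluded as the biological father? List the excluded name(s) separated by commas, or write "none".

A candidate is excluded only if no genotype consistent with his phenotype could produce a type O child with a type O mother.
Luca (type AB): no genotype consistent with that phenotype can produce a type-O child with a type-O mother.
Anders (type AB): no genotype consistent with that phenotype can produce a type-O child with a type-O mother.

Luca, Anders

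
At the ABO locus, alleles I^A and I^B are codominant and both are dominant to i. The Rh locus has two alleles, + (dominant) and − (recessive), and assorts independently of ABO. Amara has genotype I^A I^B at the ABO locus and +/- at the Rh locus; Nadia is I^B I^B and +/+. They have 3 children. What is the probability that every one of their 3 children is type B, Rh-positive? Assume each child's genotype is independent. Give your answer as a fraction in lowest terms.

1/8

ABO cross I^A I^B × I^B I^B → 1/2 B, 1/2 AB.
Rh cross +/- × +/+ → 1 Rh+; so P(type B, Rh-positive) = 1/2 × 1 = 1/2 per child.
All 3 independent: (1/2)^3 = 1/8.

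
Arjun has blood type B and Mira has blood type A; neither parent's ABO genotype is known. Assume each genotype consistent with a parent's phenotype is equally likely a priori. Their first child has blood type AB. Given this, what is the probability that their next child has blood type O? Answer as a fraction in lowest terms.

Possible genotypes: Arjun ∈ {I^B I^B, I^B i}; Mira ∈ {I^A I^A, I^A i}.
Weight each parental genotype pair by prior × P(type-AB child):
  I^B I^B × I^A I^A: posterior weight 4/9; P(next child type O) = 0.
  I^B I^B × I^A i: posterior weight 2/9; P(next child type O) = 0.
  I^B i × I^A I^A: posterior weight 2/9; P(next child type O) = 0.
  I^B i × I^A i: posterior weight 1/9; P(next child type O) = 1/4.
Weighted sum = 1/36.

1/36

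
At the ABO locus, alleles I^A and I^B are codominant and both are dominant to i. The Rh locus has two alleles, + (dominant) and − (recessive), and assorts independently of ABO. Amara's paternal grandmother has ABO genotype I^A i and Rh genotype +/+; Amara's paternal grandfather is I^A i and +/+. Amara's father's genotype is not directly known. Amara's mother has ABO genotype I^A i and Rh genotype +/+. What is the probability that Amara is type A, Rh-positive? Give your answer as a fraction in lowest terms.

Amara's father's ABO genotype from I^A i × I^A i: 1/4 I^A I^A, 1/2 I^A i, 1/4 i i.
Crossing each possibility with the mother I^A i and summing P(type A): 1/4·1 + 1/2·3/4 + 1/4·1/2 = 3/4.
Similarly for Rh via the father's Rh distribution: P(Rh+) = 1.
Independent loci: 3/4 × 1 = 3/4.

3/4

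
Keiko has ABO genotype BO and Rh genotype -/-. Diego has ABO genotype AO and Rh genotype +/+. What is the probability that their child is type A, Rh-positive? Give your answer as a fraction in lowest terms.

ABO cross BO × AO → offspring phenotypes: 1/4 O, 1/4 A, 1/4 B, 1/4 AB.
Rh cross -/- × +/+ → 1 Rh+.
Independent loci: P(type A, Rh-positive) = 1/4 × 1 = 1/4.

1/4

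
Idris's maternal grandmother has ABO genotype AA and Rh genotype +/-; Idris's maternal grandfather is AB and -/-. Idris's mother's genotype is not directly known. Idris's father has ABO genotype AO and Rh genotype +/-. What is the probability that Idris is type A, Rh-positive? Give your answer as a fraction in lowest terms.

15/32

Idris's mother's ABO genotype from AA × AB: 1/2 AA, 1/2 AB.
Crossing each possibility with the father AO and summing P(type A): 1/2·1 + 1/2·1/2 = 3/4.
Similarly for Rh via the mother's Rh distribution: P(Rh+) = 5/8.
Independent loci: 3/4 × 5/8 = 15/32.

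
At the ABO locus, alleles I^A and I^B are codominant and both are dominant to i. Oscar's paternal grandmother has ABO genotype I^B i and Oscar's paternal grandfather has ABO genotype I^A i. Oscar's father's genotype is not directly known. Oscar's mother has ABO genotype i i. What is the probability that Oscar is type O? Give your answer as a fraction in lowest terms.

1/2

Oscar's father's ABO genotype from I^B i × I^A i: 1/4 I^A I^B, 1/4 I^A i, 1/4 I^B i, 1/4 i i.
Crossing each possibility with the mother i i and summing P(type O): 1/4·0 + 1/4·1/2 + 1/4·1/2 + 1/4·1 = 1/2.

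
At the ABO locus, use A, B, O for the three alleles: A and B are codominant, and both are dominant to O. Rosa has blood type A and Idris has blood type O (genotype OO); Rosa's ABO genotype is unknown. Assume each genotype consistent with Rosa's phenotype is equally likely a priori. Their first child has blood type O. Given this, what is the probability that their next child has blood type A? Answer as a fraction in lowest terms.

Possible genotypes: Rosa ∈ {AA, AO}; Idris ∈ {OO}.
Weight each parental genotype pair by prior × P(type-O child):
  AO × OO: posterior weight 1; P(next child type A) = 1/2.
Weighted sum = 1/2.

1/2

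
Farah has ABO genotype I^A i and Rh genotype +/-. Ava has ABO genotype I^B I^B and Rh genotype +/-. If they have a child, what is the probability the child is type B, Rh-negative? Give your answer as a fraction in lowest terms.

ABO cross I^A i × I^B I^B → offspring phenotypes: 1/2 B, 1/2 AB.
Rh cross +/- × +/- → 3/4 Rh+, 1/4 Rh-.
Independent loci: P(type B, Rh-negative) = 1/2 × 1/4 = 1/8.

1/8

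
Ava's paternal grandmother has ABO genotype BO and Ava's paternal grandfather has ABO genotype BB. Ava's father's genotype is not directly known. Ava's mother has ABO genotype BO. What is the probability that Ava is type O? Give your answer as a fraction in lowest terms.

Ava's father's ABO genotype from BO × BB: 1/2 BB, 1/2 BO.
Crossing each possibility with the mother BO and summing P(type O): 1/2·0 + 1/2·1/4 = 1/8.

1/8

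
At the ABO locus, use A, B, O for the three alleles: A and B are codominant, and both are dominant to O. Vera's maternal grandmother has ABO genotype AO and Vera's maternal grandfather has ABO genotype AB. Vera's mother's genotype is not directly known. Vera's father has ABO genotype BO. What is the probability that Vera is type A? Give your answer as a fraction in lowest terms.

Vera's mother's ABO genotype from AO × AB: 1/4 AA, 1/4 AB, 1/4 AO, 1/4 BO.
Crossing each possibility with the father BO and summing P(type A): 1/4·1/2 + 1/4·1/4 + 1/4·1/4 + 1/4·0 = 1/4.

1/4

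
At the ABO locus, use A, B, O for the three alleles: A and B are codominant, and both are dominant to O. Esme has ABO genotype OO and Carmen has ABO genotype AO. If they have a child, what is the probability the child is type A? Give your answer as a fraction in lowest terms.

ABO cross OO × AO → offspring phenotypes: 1/2 O, 1/2 A.
So P(type A) = 1/2.

1/2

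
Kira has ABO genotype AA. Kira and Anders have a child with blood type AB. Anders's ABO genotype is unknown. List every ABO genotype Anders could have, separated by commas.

For each candidate genotype of Anders, check whether crossing it with AA can produce every observed child phenotype.
  AA → possible child types {A} ✗
  AB → possible child types {A, AB} ✓
  AO → possible child types {A} ✗
  BB → possible child types {AB} ✓
  BO → possible child types {A, AB} ✓
  OO → possible child types {A} ✗

AB, BB, BO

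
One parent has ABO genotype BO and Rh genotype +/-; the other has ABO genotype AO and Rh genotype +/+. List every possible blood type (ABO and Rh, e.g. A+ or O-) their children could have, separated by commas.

O+, A+, B+, AB+

Gametes from BO × AO give offspring ABO genotypes AB, AO, BO, OO, i.e. phenotypes O, A, B, AB.
Rh cross +/- × +/+ → phenotypes Rh+.
Combining independently: O+, A+, B+, AB+.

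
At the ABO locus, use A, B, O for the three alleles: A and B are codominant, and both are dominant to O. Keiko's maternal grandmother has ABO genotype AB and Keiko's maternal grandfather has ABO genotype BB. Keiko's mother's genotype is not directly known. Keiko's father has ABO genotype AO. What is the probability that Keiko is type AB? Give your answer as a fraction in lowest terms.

3/8

Keiko's mother's ABO genotype from AB × BB: 1/2 AB, 1/2 BB.
Crossing each possibility with the father AO and summing P(type AB): 1/2·1/4 + 1/2·1/2 = 3/8.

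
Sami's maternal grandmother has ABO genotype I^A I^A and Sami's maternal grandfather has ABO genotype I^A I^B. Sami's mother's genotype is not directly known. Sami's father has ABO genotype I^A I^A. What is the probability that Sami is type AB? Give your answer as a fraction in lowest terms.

Sami's mother's ABO genotype from I^A I^A × I^A I^B: 1/2 I^A I^A, 1/2 I^A I^B.
Crossing each possibility with the father I^A I^A and summing P(type AB): 1/2·0 + 1/2·1/2 = 1/4.

1/4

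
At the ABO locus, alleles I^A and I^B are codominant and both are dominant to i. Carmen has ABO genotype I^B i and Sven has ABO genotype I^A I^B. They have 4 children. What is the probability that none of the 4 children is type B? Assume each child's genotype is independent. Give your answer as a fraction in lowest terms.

1/16

ABO cross I^B i × I^A I^B → 1/4 A, 1/2 B, 1/4 AB.
So P(type B) = 1/2 per child.
P(not type B) = 1/2 for one child; (1/2)^4 = 1/16.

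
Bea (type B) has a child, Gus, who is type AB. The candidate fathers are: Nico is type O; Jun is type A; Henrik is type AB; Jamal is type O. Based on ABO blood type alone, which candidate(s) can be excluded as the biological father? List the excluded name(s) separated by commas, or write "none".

A candidate is excluded only if no genotype consistent with his phenotype could produce a type AB child with a type B mother.
Nico (type O): no genotype consistent with that phenotype can produce a type-AB child with a type-B mother.
Jamal (type O): no genotype consistent with that phenotype can produce a type-AB child with a type-B mother.

Nico, Jamal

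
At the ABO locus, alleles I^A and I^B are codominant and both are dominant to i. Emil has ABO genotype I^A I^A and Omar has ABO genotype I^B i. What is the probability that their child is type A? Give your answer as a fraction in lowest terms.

1/2

ABO cross I^A I^A × I^B i → offspring phenotypes: 1/2 A, 1/2 AB.
So P(type A) = 1/2.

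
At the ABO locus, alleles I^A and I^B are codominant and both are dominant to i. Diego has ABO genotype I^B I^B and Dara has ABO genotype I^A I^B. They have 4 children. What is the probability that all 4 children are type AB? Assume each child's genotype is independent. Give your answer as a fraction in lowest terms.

1/16

ABO cross I^B I^B × I^A I^B → 1/2 B, 1/2 AB.
So P(type AB) = 1/2 per child.
All 4 independent: (1/2)^4 = 1/16.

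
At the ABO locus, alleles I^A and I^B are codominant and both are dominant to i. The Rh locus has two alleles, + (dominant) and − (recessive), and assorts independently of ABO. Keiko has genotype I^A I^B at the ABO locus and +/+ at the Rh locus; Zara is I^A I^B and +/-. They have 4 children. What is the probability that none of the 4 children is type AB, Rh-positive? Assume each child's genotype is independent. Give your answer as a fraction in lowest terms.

1/16

ABO cross I^A I^B × I^A I^B → 1/4 A, 1/4 B, 1/2 AB.
Rh cross +/+ × +/- → 1 Rh+; so P(type AB, Rh-positive) = 1/2 × 1 = 1/2 per child.
P(not type AB, Rh-positive) = 1/2 for one child; (1/2)^4 = 1/16.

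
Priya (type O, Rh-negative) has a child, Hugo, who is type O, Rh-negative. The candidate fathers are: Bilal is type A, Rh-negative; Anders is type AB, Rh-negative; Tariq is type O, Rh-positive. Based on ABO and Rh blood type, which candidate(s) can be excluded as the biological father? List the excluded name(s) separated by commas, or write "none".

A candidate is excluded only if no genotype consistent with his phenotype could produce a type O, Rh-negative child with a type O, Rh-negative mother.
Anders (type AB, Rh-): no genotype consistent with that phenotype can produce a type-O Rh- child with a type-O mother.

Anders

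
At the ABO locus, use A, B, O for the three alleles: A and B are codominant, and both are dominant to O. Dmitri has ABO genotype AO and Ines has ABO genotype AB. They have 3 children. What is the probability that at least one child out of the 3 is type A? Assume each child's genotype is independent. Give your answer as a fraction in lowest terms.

7/8

ABO cross AO × AB → 1/2 A, 1/4 B, 1/4 AB.
So P(type A) = 1/2 per child.
P(none) = (1/2)^3 = 1/8; P(at least one) = 1 − 1/8 = 7/8.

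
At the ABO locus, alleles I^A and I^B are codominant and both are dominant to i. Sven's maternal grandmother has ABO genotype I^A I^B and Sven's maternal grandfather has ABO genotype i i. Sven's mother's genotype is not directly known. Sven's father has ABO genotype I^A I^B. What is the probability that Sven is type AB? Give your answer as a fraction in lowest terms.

1/4

Sven's mother's ABO genotype from I^A I^B × i i: 1/2 I^A i, 1/2 I^B i.
Crossing each possibility with the father I^A I^B and summing P(type AB): 1/2·1/4 + 1/2·1/4 = 1/4.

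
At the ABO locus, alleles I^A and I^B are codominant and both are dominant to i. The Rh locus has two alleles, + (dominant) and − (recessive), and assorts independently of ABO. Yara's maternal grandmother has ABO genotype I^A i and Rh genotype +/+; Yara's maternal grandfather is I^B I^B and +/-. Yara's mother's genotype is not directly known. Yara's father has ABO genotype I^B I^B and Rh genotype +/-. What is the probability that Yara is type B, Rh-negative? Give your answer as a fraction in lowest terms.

Yara's mother's ABO genotype from I^A i × I^B I^B: 1/2 I^A I^B, 1/2 I^B i.
Crossing each possibility with the father I^B I^B and summing P(type B): 1/2·1/2 + 1/2·1 = 3/4.
Similarly for Rh via the mother's Rh distribution: P(Rh-) = 1/8.
Independent loci: 3/4 × 1/8 = 3/32.

3/32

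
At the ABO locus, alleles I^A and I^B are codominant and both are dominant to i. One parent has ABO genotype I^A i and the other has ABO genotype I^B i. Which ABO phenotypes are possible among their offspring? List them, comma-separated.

Gametes from I^A i × I^B i give offspring ABO genotypes I^A I^B, I^A i, I^B i, i i, i.e. phenotypes O, A, B, AB.

O, A, B, AB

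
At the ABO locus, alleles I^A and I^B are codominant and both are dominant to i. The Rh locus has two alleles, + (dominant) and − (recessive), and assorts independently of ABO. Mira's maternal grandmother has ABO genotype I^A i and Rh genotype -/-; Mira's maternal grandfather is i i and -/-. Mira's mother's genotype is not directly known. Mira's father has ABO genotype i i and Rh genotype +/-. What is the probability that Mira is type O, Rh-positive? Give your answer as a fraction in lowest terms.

3/8

Mira's mother's ABO genotype from I^A i × i i: 1/2 I^A i, 1/2 i i.
Crossing each possibility with the father i i and summing P(type O): 1/2·1/2 + 1/2·1 = 3/4.
Similarly for Rh via the mother's Rh distribution: P(Rh+) = 1/2.
Independent loci: 3/4 × 1/2 = 3/8.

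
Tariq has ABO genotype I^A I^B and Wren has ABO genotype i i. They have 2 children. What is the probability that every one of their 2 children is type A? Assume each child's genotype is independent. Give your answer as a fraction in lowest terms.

ABO cross I^A I^B × i i → 1/2 A, 1/2 B.
So P(type A) = 1/2 per child.
All 2 independent: (1/2)^2 = 1/4.

1/4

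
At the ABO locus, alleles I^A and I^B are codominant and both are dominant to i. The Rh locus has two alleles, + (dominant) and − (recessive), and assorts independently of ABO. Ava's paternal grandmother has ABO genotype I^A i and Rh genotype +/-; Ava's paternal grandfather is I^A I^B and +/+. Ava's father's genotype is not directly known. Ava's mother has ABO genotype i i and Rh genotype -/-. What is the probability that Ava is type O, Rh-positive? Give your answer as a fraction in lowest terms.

Ava's father's ABO genotype from I^A i × I^A I^B: 1/4 I^A I^A, 1/4 I^A I^B, 1/4 I^A i, 1/4 I^B i.
Crossing each possibility with the mother i i and summing P(type O): 1/4·0 + 1/4·0 + 1/4·1/2 + 1/4·1/2 = 1/4.
Similarly for Rh via the father's Rh distribution: P(Rh+) = 3/4.
Independent loci: 1/4 × 3/4 = 3/16.

3/16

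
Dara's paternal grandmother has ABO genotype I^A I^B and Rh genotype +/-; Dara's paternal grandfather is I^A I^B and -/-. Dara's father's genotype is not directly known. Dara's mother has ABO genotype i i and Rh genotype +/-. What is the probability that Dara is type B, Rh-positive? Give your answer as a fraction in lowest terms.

5/16

Dara's father's ABO genotype from I^A I^B × I^A I^B: 1/4 I^A I^A, 1/2 I^A I^B, 1/4 I^B I^B.
Crossing each possibility with the mother i i and summing P(type B): 1/4·0 + 1/2·1/2 + 1/4·1 = 1/2.
Similarly for Rh via the father's Rh distribution: P(Rh+) = 5/8.
Independent loci: 1/2 × 5/8 = 5/16.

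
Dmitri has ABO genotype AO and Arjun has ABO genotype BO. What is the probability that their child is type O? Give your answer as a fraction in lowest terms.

1/4

ABO cross AO × BO → offspring phenotypes: 1/4 O, 1/4 A, 1/4 B, 1/4 AB.
So P(type O) = 1/4.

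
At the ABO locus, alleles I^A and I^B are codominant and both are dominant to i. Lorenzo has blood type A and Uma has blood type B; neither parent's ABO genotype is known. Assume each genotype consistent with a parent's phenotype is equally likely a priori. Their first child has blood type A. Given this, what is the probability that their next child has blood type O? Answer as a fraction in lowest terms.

1/12

Possible genotypes: Lorenzo ∈ {I^A I^A, I^A i}; Uma ∈ {I^B I^B, I^B i}.
Weight each parental genotype pair by prior × P(type-A child):
  I^A I^A × I^B i: posterior weight 2/3; P(next child type O) = 0.
  I^A i × I^B i: posterior weight 1/3; P(next child type O) = 1/4.
Weighted sum = 1/12.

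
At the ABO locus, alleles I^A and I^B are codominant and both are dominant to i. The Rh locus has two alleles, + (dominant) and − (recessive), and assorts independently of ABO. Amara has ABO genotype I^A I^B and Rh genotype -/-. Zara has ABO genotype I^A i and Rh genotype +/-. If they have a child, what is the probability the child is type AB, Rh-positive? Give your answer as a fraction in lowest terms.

1/8

ABO cross I^A I^B × I^A i → offspring phenotypes: 1/2 A, 1/4 B, 1/4 AB.
Rh cross -/- × +/- → 1/2 Rh+, 1/2 Rh-.
Independent loci: P(type AB, Rh-positive) = 1/4 × 1/2 = 1/8.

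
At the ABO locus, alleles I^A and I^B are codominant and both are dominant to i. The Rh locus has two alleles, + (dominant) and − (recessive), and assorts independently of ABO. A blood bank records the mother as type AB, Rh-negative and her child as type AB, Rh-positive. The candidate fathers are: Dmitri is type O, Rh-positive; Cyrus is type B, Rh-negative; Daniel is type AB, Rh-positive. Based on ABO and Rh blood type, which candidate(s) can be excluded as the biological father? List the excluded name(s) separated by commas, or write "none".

Dmitri, Cyrus

A candidate is excluded only if no genotype consistent with his phenotype could produce a type AB, Rh-positive child with a type AB, Rh-negative mother.
Dmitri (type O, Rh+): no genotype consistent with that phenotype can produce a type-AB Rh+ child with a type-AB mother.
Cyrus (type B, Rh-): no genotype consistent with that phenotype can produce a type-AB Rh+ child with a type-AB mother.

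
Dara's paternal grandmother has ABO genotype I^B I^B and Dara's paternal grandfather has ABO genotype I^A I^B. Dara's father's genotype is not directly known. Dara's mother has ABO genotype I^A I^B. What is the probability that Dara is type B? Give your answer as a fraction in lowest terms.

3/8

Dara's father's ABO genotype from I^B I^B × I^A I^B: 1/2 I^A I^B, 1/2 I^B I^B.
Crossing each possibility with the mother I^A I^B and summing P(type B): 1/2·1/4 + 1/2·1/2 = 3/8.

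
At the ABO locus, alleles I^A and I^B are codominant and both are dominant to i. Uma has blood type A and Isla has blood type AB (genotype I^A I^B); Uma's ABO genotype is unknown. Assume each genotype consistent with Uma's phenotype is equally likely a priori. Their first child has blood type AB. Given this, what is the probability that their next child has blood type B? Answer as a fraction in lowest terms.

1/12

Possible genotypes: Uma ∈ {I^A I^A, I^A i}; Isla ∈ {I^A I^B}.
Weight each parental genotype pair by prior × P(type-AB child):
  I^A I^A × I^A I^B: posterior weight 2/3; P(next child type B) = 0.
  I^A i × I^A I^B: posterior weight 1/3; P(next child type B) = 1/4.
Weighted sum = 1/12.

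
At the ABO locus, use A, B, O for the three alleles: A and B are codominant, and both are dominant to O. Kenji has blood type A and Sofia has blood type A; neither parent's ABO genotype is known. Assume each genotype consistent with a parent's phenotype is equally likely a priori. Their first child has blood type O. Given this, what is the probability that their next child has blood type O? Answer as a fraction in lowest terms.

1/4

Possible genotypes: Kenji ∈ {AA, AO}; Sofia ∈ {AA, AO}.
Weight each parental genotype pair by prior × P(type-O child):
  AO × AO: posterior weight 1; P(next child type O) = 1/4.
Weighted sum = 1/4.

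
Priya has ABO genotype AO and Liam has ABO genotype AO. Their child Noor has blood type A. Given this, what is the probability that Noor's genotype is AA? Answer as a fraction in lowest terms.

1/3

Cross AO × AO → 1/4 AA, 1/2 AO, 1/4 OO.
Type-A genotypes among offspring: AA (1/4), AO (1/2); total 3/4.
P(AA | type A) = (1/4) / (3/4) = 1/3.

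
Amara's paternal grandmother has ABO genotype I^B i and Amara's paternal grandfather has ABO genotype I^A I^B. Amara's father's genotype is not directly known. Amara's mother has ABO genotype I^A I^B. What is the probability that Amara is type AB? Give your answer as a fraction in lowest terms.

Amara's father's ABO genotype from I^B i × I^A I^B: 1/4 I^A I^B, 1/4 I^A i, 1/4 I^B I^B, 1/4 I^B i.
Crossing each possibility with the mother I^A I^B and summing P(type AB): 1/4·1/2 + 1/4·1/4 + 1/4·1/2 + 1/4·1/4 = 3/8.

3/8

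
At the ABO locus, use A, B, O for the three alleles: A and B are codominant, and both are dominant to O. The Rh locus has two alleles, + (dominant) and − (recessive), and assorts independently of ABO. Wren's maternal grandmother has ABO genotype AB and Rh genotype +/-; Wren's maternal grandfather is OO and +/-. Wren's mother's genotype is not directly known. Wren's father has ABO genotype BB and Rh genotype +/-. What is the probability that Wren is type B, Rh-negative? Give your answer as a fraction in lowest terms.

3/16

Wren's mother's ABO genotype from AB × OO: 1/2 AO, 1/2 BO.
Crossing each possibility with the father BB and summing P(type B): 1/2·1/2 + 1/2·1 = 3/4.
Similarly for Rh via the mother's Rh distribution: P(Rh-) = 1/4.
Independent loci: 3/4 × 1/4 = 3/16.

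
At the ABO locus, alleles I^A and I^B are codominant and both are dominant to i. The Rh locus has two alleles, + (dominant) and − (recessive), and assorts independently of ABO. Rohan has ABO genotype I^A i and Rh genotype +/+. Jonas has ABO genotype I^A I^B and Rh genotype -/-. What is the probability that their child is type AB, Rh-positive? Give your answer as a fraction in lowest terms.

1/4

ABO cross I^A i × I^A I^B → offspring phenotypes: 1/2 A, 1/4 B, 1/4 AB.
Rh cross +/+ × -/- → 1 Rh+.
Independent loci: P(type AB, Rh-positive) = 1/4 × 1 = 1/4.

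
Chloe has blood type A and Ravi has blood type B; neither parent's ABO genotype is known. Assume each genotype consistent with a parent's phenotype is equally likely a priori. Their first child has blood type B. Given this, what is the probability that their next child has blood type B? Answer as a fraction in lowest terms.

5/12

Possible genotypes: Chloe ∈ {I^A I^A, I^A i}; Ravi ∈ {I^B I^B, I^B i}.
Weight each parental genotype pair by prior × P(type-B child):
  I^A i × I^B I^B: posterior weight 2/3; P(next child type B) = 1/2.
  I^A i × I^B i: posterior weight 1/3; P(next child type B) = 1/4.
Weighted sum = 5/12.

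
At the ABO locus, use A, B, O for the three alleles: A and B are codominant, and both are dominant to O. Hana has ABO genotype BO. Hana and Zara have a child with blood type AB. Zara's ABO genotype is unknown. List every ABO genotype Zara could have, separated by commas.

AA, AB, AO

For each candidate genotype of Zara, check whether crossing it with BO can produce every observed child phenotype.
  AA → possible child types {A, AB} ✓
  AB → possible child types {A, B, AB} ✓
  AO → possible child types {O, A, B, AB} ✓
  BB → possible child types {B} ✗
  BO → possible child types {O, B} ✗
  OO → possible child types {O, B} ✗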